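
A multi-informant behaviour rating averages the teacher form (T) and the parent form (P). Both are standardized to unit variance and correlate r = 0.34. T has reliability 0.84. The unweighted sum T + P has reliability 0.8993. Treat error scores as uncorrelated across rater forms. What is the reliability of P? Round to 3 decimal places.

0.890

Var(T+P) = 2 + 2·0.34 = 2.680.
True-score variance = ρ_T + ρ_P + 2·0.34, so 0.8993 = (0.84 + ρ_P + 0.68) / 2.680.
ρ_P = 0.8993·2.680 − 0.84 − 0.68 = 0.890.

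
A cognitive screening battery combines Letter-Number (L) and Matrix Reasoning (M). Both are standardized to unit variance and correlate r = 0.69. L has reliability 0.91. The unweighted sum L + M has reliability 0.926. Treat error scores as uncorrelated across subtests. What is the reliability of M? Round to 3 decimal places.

Var(L+M) = 2 + 2·0.69 = 3.380.
True-score variance = ρ_L + ρ_M + 2·0.69, so 0.926 = (0.91 + ρ_M + 1.38) / 3.380.
ρ_M = 0.926·3.380 − 0.91 − 1.38 = 0.840.

0.840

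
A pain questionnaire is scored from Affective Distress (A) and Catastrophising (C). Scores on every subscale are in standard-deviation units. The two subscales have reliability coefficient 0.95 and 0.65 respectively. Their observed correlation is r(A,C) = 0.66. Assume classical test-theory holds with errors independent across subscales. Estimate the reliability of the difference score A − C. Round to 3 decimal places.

0.412

Var(A−C) = 1 + 1 − 2·0.66 = 2 − 1.32 = 0.68.
Under uncorrelated errors the observed covariances equal the true-score covariances, so only the own-variance terms attenuate.
True-score variance = [0.95 + 0.65] − 1.32 = 1.6 − 1.32 = 0.28.
Reliability = 0.28 / 0.68 = 0.412.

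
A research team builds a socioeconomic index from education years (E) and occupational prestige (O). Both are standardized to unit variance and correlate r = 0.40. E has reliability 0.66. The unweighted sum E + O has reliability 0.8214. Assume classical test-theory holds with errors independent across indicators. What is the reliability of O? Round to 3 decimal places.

0.840

Var(E+O) = 2 + 2·0.40 = 2.800.
True-score variance = ρ_E + ρ_O + 2·0.40, so 0.8214 = (0.66 + ρ_O + 0.80) / 2.800.
ρ_O = 0.8214·2.800 − 0.66 − 0.80 = 0.840.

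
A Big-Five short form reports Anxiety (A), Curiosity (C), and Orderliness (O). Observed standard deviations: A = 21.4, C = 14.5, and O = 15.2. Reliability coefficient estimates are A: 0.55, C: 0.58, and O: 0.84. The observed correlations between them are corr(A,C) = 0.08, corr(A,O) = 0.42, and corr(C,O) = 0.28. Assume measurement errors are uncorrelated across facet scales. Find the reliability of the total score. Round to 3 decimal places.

0.754

Var(A+C+O) = 21.4² + 14.5² + 15.2² + 2·[21.4·14.5·0.08 + 21.4·15.2·0.42 + 14.5·15.2·0.28] = 899.25 + 446.307 = 1345.56.
Under uncorrelated errors the observed covariances equal the true-score covariances, so only the own-variance terms attenuate.
True-score variance = [21.4²·0.55 + 14.5²·0.58 + 15.2²·0.84] + 446.307 = 567.897 + 446.307 = 1014.2.
Reliability = 1014.2 / 1345.56 = 0.754.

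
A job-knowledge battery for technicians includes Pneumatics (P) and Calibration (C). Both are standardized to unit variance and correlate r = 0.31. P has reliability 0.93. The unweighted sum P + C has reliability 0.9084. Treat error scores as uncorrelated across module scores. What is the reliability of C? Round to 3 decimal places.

Var(P+C) = 2 + 2·0.31 = 2.620.
True-score variance = ρ_P + ρ_C + 2·0.31, so 0.9084 = (0.93 + ρ_C + 0.62) / 2.620.
ρ_C = 0.9084·2.620 − 0.93 − 0.62 = 0.830.

0.830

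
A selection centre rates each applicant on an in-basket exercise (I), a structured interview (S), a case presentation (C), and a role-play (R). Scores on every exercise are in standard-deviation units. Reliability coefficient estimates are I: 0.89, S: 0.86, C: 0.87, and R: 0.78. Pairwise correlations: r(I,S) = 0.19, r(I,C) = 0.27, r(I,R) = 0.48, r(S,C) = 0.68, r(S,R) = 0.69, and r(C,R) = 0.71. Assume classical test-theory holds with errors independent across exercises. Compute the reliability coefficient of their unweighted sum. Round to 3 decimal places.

Var(I+S+C+R) = 4 + 2·[0.19 + 0.27 + 0.48 + 0.68 + 0.69 + 0.71] = 4 + 6.04 = 10.04.
With uncorrelated errors the cross-covariances are all true-score covariance, so they carry over unchanged; only the diagonal terms shrink to ρᵢσᵢ².
True-score variance = [0.89 + 0.86 + 0.87 + 0.78] + 6.04 = 3.4 + 6.04 = 9.44.
Reliability = 9.44 / 10.04 = 0.940.

0.940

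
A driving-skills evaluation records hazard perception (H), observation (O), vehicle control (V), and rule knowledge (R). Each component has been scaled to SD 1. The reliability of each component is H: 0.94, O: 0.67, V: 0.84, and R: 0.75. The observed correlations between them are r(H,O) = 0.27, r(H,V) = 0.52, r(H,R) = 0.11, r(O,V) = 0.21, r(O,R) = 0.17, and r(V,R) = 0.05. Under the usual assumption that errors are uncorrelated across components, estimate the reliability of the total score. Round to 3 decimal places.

0.880

Var(H+O+V+R) = 4 + 2·[0.27 + 0.52 + 0.11 + 0.21 + 0.17 + 0.05] = 4 + 2.66 = 6.66.
Because errors are independent across components, Cov(Tᵢ,Tⱼ) = Cov(Xᵢ,Xⱼ); the off-diagonal part of the true-score variance is the same as above.
True-score variance = [0.94 + 0.67 + 0.84 + 0.75] + 2.66 = 3.2 + 2.66 = 5.86.
Reliability = 5.86 / 6.66 = 0.880.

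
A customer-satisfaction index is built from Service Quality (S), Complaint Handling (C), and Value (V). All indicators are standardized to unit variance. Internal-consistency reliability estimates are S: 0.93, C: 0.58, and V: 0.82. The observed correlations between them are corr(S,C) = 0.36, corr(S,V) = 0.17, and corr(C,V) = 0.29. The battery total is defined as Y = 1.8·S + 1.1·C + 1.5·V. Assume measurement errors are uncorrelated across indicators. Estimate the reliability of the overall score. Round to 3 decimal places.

0.886

Var(Y) = 1.8² + 1.1² + 1.5² + 2·[1.98·0.36 + 2.7·0.17 + 1.65·0.29] = 6.7 + 3.3006 = 10.0006.
With uncorrelated errors the cross-covariances are all true-score covariance, so they carry over unchanged; only the diagonal terms shrink to ρᵢσᵢ².
True-score variance = [1.8²·0.93 + 1.1²·0.58 + 1.5²·0.82] + 3.3006 = 5.56 + 3.3006 = 8.8606.
Reliability = 8.8606 / 10.0006 = 0.886.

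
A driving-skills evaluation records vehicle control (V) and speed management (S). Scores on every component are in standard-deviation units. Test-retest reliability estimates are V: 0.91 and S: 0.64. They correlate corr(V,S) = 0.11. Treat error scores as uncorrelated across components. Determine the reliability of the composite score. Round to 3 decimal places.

Var(V+S) = 2 + 2·[0.11] = 2 + 0.22 = 2.22.
Under uncorrelated errors the observed covariances equal the true-score covariances, so only the own-variance terms attenuate.
True-score variance = [0.91 + 0.64] + 0.22 = 1.55 + 0.22 = 1.77.
Reliability = 1.77 / 2.22 = 0.797.

0.797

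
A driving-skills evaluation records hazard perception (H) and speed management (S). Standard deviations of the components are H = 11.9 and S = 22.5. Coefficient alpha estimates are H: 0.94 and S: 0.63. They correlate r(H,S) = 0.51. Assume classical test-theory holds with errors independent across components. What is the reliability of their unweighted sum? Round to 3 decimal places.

Var(H+S) = 11.9² + 22.5² + 2·[11.9·22.5·0.51] = 647.86 + 273.105 = 920.965.
Under uncorrelated errors the observed covariances equal the true-score covariances, so only the own-variance terms attenuate.
True-score variance = [11.9²·0.94 + 22.5²·0.63] + 273.105 = 452.051 + 273.105 = 725.156.
Reliability = 725.156 / 920.965 = 0.787.

0.787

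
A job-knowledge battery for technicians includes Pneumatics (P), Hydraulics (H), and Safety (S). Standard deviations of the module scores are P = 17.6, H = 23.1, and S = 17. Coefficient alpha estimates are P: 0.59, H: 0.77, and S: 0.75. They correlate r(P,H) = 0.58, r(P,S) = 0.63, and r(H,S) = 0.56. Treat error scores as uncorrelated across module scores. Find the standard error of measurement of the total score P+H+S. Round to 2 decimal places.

Var(total) = 1132.37 + 1288.43 = 2420.8.
True-score variance = 810.388 + 1288.43 = 2098.81, so reliability = 0.8670.
Error variance = 2420.8 − 2098.81 = 321.982; SEM = √321.982 = 17.94.

17.94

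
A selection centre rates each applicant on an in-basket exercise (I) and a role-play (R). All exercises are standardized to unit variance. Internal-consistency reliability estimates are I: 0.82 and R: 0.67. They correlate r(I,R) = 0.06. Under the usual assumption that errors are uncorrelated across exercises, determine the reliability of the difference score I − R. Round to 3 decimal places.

0.729

Var(I−R) = 1 + 1 − 2·0.06 = 2 − 0.12 = 1.88.
Under uncorrelated errors the observed covariances equal the true-score covariances, so only the own-variance terms attenuate.
True-score variance = [0.82 + 0.67] − 0.12 = 1.49 − 0.12 = 1.37.
Reliability = 1.37 / 1.88 = 0.729.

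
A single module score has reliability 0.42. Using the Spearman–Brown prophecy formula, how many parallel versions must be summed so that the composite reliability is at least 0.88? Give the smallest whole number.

k ≥ ρ*(1−ρ₁)/(ρ₁(1−ρ*)) = 0.88·0.58 / (0.42·0.12) = 10.127.
Smallest integer k = 11.

11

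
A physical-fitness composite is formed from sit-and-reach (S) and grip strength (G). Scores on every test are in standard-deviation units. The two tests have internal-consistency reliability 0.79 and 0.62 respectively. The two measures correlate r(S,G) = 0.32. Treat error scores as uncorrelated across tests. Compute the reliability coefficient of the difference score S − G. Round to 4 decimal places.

Var(S−G) = 1 + 1 − 2·0.32 = 2 − 0.64 = 1.36.
Because errors are independent across components, Cov(Tᵢ,Tⱼ) = Cov(Xᵢ,Xⱼ); the off-diagonal part of the true-score variance is the same as above.
True-score variance = [0.79 + 0.62] − 0.64 = 1.41 − 0.64 = 0.77.
Reliability = 0.77 / 1.36 = 0.5662.

0.5662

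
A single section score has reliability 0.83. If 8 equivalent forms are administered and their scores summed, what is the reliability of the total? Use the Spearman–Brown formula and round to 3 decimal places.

ρ_k = kρ / (1 + (k−1)ρ) = 8·0.83 / (1 + 7·0.83) = 6.640 / 6.810 = 0.975.

0.975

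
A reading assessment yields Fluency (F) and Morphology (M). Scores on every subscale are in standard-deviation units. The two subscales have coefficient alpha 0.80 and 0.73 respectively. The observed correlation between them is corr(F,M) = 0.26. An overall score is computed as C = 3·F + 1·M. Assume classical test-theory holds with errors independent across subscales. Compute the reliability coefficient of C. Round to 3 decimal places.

Var(C) = 3² + 1 + 2·[3·0.26] = 10 + 1.56 = 11.56.
Under uncorrelated errors the observed covariances equal the true-score covariances, so only the own-variance terms attenuate.
True-score variance = [3²·0.80 + 0.73] + 1.56 = 7.93 + 1.56 = 9.49.
Reliability = 9.49 / 11.56 = 0.821.

0.821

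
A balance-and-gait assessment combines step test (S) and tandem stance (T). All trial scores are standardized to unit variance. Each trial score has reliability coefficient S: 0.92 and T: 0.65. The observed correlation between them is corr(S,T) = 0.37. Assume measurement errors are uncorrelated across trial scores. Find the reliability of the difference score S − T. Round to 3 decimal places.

0.659

Var(S−T) = 1 + 1 − 2·0.37 = 2 − 0.74 = 1.26.
With uncorrelated errors the cross-covariances are all true-score covariance, so they carry over unchanged; only the diagonal terms shrink to ρᵢσᵢ².
True-score variance = [0.92 + 0.65] − 0.74 = 1.57 − 0.74 = 0.83.
Reliability = 0.83 / 1.26 = 0.659.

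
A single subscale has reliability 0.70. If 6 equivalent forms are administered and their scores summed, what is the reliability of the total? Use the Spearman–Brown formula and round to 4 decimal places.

0.9333

ρ_k = kρ / (1 + (k−1)ρ) = 6·0.70 / (1 + 5·0.70) = 4.200 / 4.500 = 0.9333.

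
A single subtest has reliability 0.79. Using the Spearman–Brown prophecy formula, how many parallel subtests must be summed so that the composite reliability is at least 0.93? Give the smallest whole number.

4

k ≥ ρ*(1−ρ₁)/(ρ₁(1−ρ*)) = 0.93·0.21 / (0.79·0.07) = 3.532.
Smallest integer k = 4.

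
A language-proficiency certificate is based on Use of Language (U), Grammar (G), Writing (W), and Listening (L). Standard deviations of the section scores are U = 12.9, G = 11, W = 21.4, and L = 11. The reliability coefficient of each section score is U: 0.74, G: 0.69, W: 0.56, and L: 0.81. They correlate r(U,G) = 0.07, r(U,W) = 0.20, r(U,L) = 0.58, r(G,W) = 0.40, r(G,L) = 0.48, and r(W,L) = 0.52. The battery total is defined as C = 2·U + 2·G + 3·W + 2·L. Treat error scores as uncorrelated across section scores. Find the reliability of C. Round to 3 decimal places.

Var(C) = 2²·12.9² + 2²·11² + 3²·21.4² + 2²·11² + 2·[4·12.9·11·0.07 + 6·12.9·21.4·0.20 + 4·12.9·11·0.58 + 6·11·21.4·0.40 + 4·11·11·0.48 + 6·21.4·11·0.52] = 5755.28 + 4463.88 = 10219.2.
Under uncorrelated errors the observed covariances equal the true-score covariances, so only the own-variance terms attenuate.
True-score variance = [2²·12.9²·0.74 + 2²·11²·0.69 + 3²·21.4²·0.56 + 2²·11²·0.81] + 4463.88 = 3526.69 + 4463.88 = 7990.57.
Reliability = 7990.57 / 10219.2 = 0.782.

0.782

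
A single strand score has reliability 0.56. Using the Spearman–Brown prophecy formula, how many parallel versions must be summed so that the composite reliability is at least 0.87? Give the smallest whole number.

6

k ≥ ρ*(1−ρ₁)/(ρ₁(1−ρ*)) = 0.87·0.44 / (0.56·0.13) = 5.258.
Smallest integer k = 6.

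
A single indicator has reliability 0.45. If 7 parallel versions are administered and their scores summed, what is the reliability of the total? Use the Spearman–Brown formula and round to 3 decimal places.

0.851

ρ_k = kρ / (1 + (k−1)ρ) = 7·0.45 / (1 + 6·0.45) = 3.150 / 3.700 = 0.851.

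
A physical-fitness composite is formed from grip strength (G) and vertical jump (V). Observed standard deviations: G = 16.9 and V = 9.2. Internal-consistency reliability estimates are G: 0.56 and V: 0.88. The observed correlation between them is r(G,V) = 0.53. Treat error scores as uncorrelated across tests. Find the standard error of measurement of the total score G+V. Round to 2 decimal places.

Var(total) = 370.25 + 164.809 = 535.059.
True-score variance = 234.425 + 164.809 = 399.234, so reliability = 0.7461.
Error variance = 535.059 − 399.234 = 135.825; SEM = √135.825 = 11.65.

11.65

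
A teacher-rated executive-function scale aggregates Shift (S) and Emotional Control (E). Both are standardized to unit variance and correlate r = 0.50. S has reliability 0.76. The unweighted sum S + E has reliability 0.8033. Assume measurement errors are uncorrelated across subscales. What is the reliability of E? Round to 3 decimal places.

Var(S+E) = 2 + 2·0.50 = 3.000.
True-score variance = ρ_S + ρ_E + 2·0.50, so 0.8033 = (0.76 + ρ_E + 1.00) / 3.000.
ρ_E = 0.8033·3.000 − 0.76 − 1.00 = 0.650.

0.650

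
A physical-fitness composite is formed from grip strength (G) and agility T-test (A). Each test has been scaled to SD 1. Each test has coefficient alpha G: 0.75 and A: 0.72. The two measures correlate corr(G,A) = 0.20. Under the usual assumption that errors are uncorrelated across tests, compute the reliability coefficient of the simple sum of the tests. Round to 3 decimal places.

Var(G+A) = 2 + 2·[0.20] = 2 + 0.4 = 2.4.
Under uncorrelated errors the observed covariances equal the true-score covariances, so only the own-variance terms attenuate.
True-score variance = [0.75 + 0.72] + 0.4 = 1.47 + 0.4 = 1.87.
Reliability = 1.87 / 2.4 = 0.779.

0.779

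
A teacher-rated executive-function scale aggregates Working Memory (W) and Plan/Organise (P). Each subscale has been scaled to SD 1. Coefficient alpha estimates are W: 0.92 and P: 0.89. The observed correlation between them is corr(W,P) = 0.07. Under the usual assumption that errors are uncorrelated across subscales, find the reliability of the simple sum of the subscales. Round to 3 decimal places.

Var(W+P) = 2 + 2·[0.07] = 2 + 0.14 = 2.14.
Because errors are independent across components, Cov(Tᵢ,Tⱼ) = Cov(Xᵢ,Xⱼ); the off-diagonal part of the true-score variance is the same as above.
True-score variance = [0.92 + 0.89] + 0.14 = 1.81 + 0.14 = 1.95.
Reliability = 1.95 / 2.14 = 0.911.

0.911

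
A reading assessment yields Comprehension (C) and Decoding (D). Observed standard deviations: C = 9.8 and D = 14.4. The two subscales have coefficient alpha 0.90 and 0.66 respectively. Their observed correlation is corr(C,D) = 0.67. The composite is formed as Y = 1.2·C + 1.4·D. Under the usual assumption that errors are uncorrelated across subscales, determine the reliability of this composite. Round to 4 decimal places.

0.8237

Var(Y) = 1.2²·9.8² + 1.4²·14.4² + 2·[1.68·9.8·14.4·0.67] = 544.723 + 317.689 = 862.413.
Because errors are independent across components, Cov(Tᵢ,Tⱼ) = Cov(Xᵢ,Xⱼ); the off-diagonal part of the true-score variance is the same as above.
True-score variance = [1.2²·9.8²·0.90 + 1.4²·14.4²·0.66] + 317.689 = 392.709 + 317.689 = 710.398.
Reliability = 710.398 / 862.413 = 0.8237.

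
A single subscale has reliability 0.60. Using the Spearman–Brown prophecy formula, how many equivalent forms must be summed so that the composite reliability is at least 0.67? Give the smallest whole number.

k ≥ ρ*(1−ρ₁)/(ρ₁(1−ρ*)) = 0.67·0.40 / (0.60·0.33) = 1.354.
Smallest integer k = 2.

2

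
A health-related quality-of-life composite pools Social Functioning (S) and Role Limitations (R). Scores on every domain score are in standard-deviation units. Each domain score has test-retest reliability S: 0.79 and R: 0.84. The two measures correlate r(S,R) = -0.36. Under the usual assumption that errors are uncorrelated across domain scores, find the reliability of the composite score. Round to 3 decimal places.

0.711

Var(S+R) = 2 + 2·[(-0.36)] = 2 − 0.72 = 1.28.
With uncorrelated errors the cross-covariances are all true-score covariance, so they carry over unchanged; only the diagonal terms shrink to ρᵢσᵢ².
True-score variance = [0.79 + 0.84] − 0.72 = 1.63 − 0.72 = 0.91.
Reliability = 0.91 / 1.28 = 0.711.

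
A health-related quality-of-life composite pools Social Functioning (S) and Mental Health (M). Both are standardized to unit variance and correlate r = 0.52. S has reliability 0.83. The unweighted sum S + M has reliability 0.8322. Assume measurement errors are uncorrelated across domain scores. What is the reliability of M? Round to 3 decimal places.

0.660

Var(S+M) = 2 + 2·0.52 = 3.040.
True-score variance = ρ_S + ρ_M + 2·0.52, so 0.8322 = (0.83 + ρ_M + 1.04) / 3.040.
ρ_M = 0.8322·3.040 − 0.83 − 1.04 = 0.660.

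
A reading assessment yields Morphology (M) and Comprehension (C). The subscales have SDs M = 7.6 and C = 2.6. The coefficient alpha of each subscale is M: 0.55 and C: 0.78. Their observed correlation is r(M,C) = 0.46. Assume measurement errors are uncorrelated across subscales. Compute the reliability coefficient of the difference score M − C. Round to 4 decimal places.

Var(M−C) = 7.6² + 2.6² − 2·7.6·2.6·0.46 = 64.52 − 18.1792 = 46.3408.
Because errors are independent across components, Cov(Tᵢ,Tⱼ) = Cov(Xᵢ,Xⱼ); the off-diagonal part of the true-score variance is the same as above.
True-score variance = [7.6²·0.55 + 2.6²·0.78] − 18.1792 = 37.0408 − 18.1792 = 18.8616.
Reliability = 18.8616 / 46.3408 = 0.4070.

0.4070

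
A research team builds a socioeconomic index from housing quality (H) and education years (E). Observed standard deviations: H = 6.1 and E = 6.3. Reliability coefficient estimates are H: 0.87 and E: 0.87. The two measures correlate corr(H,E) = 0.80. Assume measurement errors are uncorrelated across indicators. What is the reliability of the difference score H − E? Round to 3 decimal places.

Var(H−E) = 6.1² + 6.3² − 2·6.1·6.3·0.80 = 76.9 − 61.488 = 15.412.
Under uncorrelated errors the observed covariances equal the true-score covariances, so only the own-variance terms attenuate.
True-score variance = [6.1²·0.87 + 6.3²·0.87] − 61.488 = 66.903 − 61.488 = 5.415.
Reliability = 5.415 / 15.412 = 0.351.

0.351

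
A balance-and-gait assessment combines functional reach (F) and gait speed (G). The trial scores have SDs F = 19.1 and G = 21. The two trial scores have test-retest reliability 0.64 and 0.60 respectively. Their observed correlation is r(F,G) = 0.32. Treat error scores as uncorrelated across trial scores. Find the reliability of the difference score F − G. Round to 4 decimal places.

Var(F−G) = 19.1² + 21² − 2·19.1·21·0.32 = 805.81 − 256.704 = 549.106.
Under uncorrelated errors the observed covariances equal the true-score covariances, so only the own-variance terms attenuate.
True-score variance = [19.1²·0.64 + 21²·0.60] − 256.704 = 498.078 − 256.704 = 241.374.
Reliability = 241.374 / 549.106 = 0.4396.

0.4396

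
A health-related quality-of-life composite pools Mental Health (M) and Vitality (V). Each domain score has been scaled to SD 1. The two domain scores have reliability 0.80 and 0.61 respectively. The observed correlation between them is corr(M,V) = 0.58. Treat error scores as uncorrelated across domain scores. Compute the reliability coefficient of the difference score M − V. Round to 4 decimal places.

Var(M−V) = 1 + 1 − 2·0.58 = 2 − 1.16 = 0.84.
With uncorrelated errors the cross-covariances are all true-score covariance, so they carry over unchanged; only the diagonal terms shrink to ρᵢσᵢ².
True-score variance = [0.80 + 0.61] − 1.16 = 1.41 − 1.16 = 0.25.
Reliability = 0.25 / 0.84 = 0.2976.

0.2976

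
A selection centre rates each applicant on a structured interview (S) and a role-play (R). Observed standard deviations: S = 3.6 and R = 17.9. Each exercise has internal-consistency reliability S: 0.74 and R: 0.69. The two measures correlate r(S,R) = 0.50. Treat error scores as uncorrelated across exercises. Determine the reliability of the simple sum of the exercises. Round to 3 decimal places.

0.742

Var(S+R) = 3.6² + 17.9² + 2·[3.6·17.9·0.50] = 333.37 + 64.44 = 397.81.
Under uncorrelated errors the observed covariances equal the true-score covariances, so only the own-variance terms attenuate.
True-score variance = [3.6²·0.74 + 17.9²·0.69] + 64.44 = 230.673 + 64.44 = 295.113.
Reliability = 295.113 / 397.81 = 0.742.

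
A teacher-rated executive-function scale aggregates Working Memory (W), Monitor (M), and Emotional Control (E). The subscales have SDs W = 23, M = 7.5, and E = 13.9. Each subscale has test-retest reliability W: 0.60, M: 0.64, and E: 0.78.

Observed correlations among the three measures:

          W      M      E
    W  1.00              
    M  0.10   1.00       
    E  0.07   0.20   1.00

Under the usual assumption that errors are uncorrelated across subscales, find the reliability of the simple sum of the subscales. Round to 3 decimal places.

Var(W+M+E) = 23² + 7.5² + 13.9² + 2·[23·7.5·0.10 + 23·13.9·0.07 + 7.5·13.9·0.20] = 778.46 + 120.958 = 899.418.
With uncorrelated errors the cross-covariances are all true-score covariance, so they carry over unchanged; only the diagonal terms shrink to ρᵢσᵢ².
True-score variance = [23²·0.60 + 7.5²·0.64 + 13.9²·0.78] + 120.958 = 504.104 + 120.958 = 625.062.
Reliability = 625.062 / 899.418 = 0.695.

0.695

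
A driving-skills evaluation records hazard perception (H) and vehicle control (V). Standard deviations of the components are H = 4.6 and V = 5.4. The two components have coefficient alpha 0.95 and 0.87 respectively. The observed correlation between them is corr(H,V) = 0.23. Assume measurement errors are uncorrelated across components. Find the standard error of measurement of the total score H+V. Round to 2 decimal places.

Var(total) = 50.32 + 11.4264 = 61.7464.
True-score variance = 45.4712 + 11.4264 = 56.8976, so reliability = 0.9215.
Error variance = 61.7464 − 56.8976 = 4.8488; SEM = √4.8488 = 2.20.

2.20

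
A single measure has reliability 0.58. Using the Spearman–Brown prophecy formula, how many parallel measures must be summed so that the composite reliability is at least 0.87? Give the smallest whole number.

k ≥ ρ*(1−ρ₁)/(ρ₁(1−ρ*)) = 0.87·0.42 / (0.58·0.13) = 4.846.
Smallest integer k = 5.

5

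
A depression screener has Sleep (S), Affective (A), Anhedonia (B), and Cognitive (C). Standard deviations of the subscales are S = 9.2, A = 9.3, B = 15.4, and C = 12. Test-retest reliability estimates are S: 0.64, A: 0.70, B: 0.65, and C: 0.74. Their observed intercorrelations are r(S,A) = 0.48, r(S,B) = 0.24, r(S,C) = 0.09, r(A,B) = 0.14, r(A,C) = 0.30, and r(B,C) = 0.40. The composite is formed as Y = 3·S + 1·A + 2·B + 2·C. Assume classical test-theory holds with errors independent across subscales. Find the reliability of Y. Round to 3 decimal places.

0.802

Var(Y) = 3²·9.2² + 9.3² + 2²·15.4² + 2²·12² + 2·[3·9.2·9.3·0.48 + 6·9.2·15.4·0.24 + 6·9.2·12·0.09 + 2·9.3·15.4·0.14 + 2·9.3·12·0.30 + 4·15.4·12·0.40] = 2372.89 + 1579.17 = 3952.06.
Under uncorrelated errors the observed covariances equal the true-score covariances, so only the own-variance terms attenuate.
True-score variance = [3²·9.2²·0.64 + 9.3²·0.70 + 2²·15.4²·0.65 + 2²·12²·0.74] + 1579.17 = 1590.93 + 1579.17 = 3170.09.
Reliability = 3170.09 / 3952.06 = 0.802.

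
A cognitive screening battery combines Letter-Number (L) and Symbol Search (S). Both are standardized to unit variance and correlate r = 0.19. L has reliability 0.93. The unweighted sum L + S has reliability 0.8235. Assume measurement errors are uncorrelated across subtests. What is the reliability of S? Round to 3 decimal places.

0.650

Var(L+S) = 2 + 2·0.19 = 2.380.
True-score variance = ρ_L + ρ_S + 2·0.19, so 0.8235 = (0.93 + ρ_S + 0.38) / 2.380.
ρ_S = 0.8235·2.380 − 0.93 − 0.38 = 0.650.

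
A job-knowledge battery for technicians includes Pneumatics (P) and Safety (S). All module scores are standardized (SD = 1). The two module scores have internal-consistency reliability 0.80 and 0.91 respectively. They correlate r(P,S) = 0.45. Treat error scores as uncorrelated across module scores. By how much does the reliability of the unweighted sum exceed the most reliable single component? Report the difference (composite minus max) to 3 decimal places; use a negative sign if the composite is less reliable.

Var(sum) = 2 + 0.9 = 2.9; true-score variance = 1.71 + 0.9 = 2.61; composite reliability = 0.9000.
Max component reliability = 0.9100.
Difference = 0.9000 − 0.9100 = -0.010.

-0.010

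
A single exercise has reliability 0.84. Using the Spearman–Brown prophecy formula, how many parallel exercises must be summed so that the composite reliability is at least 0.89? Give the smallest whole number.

2

k ≥ ρ*(1−ρ₁)/(ρ₁(1−ρ*)) = 0.89·0.16 / (0.84·0.11) = 1.541.
Smallest integer k = 2.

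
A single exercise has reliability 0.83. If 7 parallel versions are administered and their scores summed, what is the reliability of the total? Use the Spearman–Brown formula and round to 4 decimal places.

ρ_k = kρ / (1 + (k−1)ρ) = 7·0.83 / (1 + 6·0.83) = 5.810 / 5.980 = 0.9716.

0.9716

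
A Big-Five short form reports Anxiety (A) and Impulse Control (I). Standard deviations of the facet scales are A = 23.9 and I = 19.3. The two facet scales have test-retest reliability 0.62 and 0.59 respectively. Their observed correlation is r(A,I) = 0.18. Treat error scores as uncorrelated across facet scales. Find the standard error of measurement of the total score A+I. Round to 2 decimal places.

Var(total) = 943.7 + 166.057 = 1109.76.
True-score variance = 573.919 + 166.057 = 739.976, so reliability = 0.6668.
Error variance = 1109.76 − 739.976 = 369.781; SEM = √369.781 = 19.23.

19.23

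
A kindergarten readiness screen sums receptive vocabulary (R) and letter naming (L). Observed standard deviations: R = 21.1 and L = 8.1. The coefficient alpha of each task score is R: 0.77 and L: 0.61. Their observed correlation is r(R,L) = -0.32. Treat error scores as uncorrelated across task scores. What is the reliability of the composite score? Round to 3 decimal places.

Var(R+L) = 21.1² + 8.1² + 2·[21.1·8.1·(-0.32)] = 510.82 − 109.382 = 401.438.
Because errors are independent across components, Cov(Tᵢ,Tⱼ) = Cov(Xᵢ,Xⱼ); the off-diagonal part of the true-score variance is the same as above.
True-score variance = [21.1²·0.77 + 8.1²·0.61] − 109.382 = 382.834 − 109.382 = 273.451.
Reliability = 273.451 / 401.438 = 0.681.

0.681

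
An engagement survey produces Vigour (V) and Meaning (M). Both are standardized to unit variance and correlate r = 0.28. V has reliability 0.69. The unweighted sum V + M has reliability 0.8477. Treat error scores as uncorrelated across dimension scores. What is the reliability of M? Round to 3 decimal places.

Var(V+M) = 2 + 2·0.28 = 2.560.
True-score variance = ρ_V + ρ_M + 2·0.28, so 0.8477 = (0.69 + ρ_M + 0.56) / 2.560.
ρ_M = 0.8477·2.560 − 0.69 − 0.56 = 0.920.

0.920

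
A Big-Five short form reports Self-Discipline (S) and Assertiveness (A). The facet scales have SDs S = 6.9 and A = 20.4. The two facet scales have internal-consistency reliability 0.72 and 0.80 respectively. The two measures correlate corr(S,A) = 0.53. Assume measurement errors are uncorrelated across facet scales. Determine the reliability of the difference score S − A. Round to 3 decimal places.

Var(S−A) = 6.9² + 20.4² − 2·6.9·20.4·0.53 = 463.77 − 149.206 = 314.564.
Under uncorrelated errors the observed covariances equal the true-score covariances, so only the own-variance terms attenuate.
True-score variance = [6.9²·0.72 + 20.4²·0.80] − 149.206 = 367.207 − 149.206 = 218.002.
Reliability = 218.002 / 314.564 = 0.693.

0.693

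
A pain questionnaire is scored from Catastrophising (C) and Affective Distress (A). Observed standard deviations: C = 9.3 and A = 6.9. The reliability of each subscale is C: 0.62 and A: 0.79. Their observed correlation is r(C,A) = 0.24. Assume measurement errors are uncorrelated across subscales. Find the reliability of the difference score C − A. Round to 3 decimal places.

Var(C−A) = 9.3² + 6.9² − 2·9.3·6.9·0.24 = 134.1 − 30.8016 = 103.298.
Because errors are independent across components, Cov(Tᵢ,Tⱼ) = Cov(Xᵢ,Xⱼ); the off-diagonal part of the true-score variance is the same as above.
True-score variance = [9.3²·0.62 + 6.9²·0.79] − 30.8016 = 91.2357 − 30.8016 = 60.4341.
Reliability = 60.4341 / 103.298 = 0.585.

0.585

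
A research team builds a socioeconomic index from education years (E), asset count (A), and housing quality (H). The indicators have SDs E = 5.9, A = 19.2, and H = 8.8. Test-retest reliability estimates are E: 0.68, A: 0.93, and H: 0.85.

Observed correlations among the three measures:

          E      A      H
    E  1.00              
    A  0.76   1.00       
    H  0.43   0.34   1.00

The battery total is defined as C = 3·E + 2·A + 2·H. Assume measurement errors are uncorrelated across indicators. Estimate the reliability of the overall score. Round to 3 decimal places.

Var(C) = 3²·5.9² + 2²·19.2² + 2²·8.8² + 2·[6·5.9·19.2·0.76 + 6·5.9·8.8·0.43 + 4·19.2·8.8·0.34] = 2097.61 + 1760.59 = 3858.2.
Because errors are independent across components, Cov(Tᵢ,Tⱼ) = Cov(Xᵢ,Xⱼ); the off-diagonal part of the true-score variance is the same as above.
True-score variance = [3²·5.9²·0.68 + 2²·19.2²·0.93 + 2²·8.8²·0.85] + 1760.59 = 1847.67 + 1760.59 = 3608.27.
Reliability = 3608.27 / 3858.2 = 0.935.

0.935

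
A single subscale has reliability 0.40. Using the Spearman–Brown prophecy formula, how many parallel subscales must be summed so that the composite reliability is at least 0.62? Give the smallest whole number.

3

k ≥ ρ*(1−ρ₁)/(ρ₁(1−ρ*)) = 0.62·0.60 / (0.40·0.38) = 2.447.
Smallest integer k = 3.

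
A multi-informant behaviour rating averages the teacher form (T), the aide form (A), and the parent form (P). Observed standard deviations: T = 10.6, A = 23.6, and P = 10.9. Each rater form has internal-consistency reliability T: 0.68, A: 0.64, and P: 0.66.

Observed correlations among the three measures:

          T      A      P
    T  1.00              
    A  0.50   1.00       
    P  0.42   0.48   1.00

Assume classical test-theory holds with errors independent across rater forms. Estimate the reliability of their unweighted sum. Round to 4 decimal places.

0.7997

Var(T+A+P) = 10.6² + 23.6² + 10.9² + 2·[10.6·23.6·0.50 + 10.6·10.9·0.42 + 23.6·10.9·0.48] = 788.13 + 594.164 = 1382.29.
Under uncorrelated errors the observed covariances equal the true-score covariances, so only the own-variance terms attenuate.
True-score variance = [10.6²·0.68 + 23.6²·0.64 + 10.9²·0.66] + 594.164 = 511.274 + 594.164 = 1105.44.
Reliability = 1105.44 / 1382.29 = 0.7997.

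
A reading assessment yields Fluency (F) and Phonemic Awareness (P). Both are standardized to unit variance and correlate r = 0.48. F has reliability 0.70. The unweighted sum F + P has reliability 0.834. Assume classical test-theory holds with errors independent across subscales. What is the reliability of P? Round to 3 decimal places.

Var(F+P) = 2 + 2·0.48 = 2.960.
True-score variance = ρ_F + ρ_P + 2·0.48, so 0.834 = (0.70 + ρ_P + 0.96) / 2.960.
ρ_P = 0.834·2.960 − 0.70 − 0.96 = 0.809.

0.809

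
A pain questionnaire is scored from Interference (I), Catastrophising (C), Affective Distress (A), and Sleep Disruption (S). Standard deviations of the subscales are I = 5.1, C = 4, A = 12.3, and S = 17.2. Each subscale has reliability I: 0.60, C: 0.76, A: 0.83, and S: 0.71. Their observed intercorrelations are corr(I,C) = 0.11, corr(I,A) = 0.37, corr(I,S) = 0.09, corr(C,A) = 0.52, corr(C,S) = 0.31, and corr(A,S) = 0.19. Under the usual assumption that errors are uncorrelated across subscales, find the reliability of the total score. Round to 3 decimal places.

Var(I+C+A+S) = 5.1² + 4² + 12.3² + 17.2² + 2·[5.1·4·0.11 + 5.1·12.3·0.37 + 5.1·17.2·0.09 + 4·12.3·0.52 + 4·17.2·0.31 + 12.3·17.2·0.19] = 489.14 + 240.915 = 730.055.
With uncorrelated errors the cross-covariances are all true-score covariance, so they carry over unchanged; only the diagonal terms shrink to ρᵢσᵢ².
True-score variance = [5.1²·0.60 + 4²·0.76 + 12.3²·0.83 + 17.2²·0.71] + 240.915 = 363.383 + 240.915 = 604.298.
Reliability = 604.298 / 730.055 = 0.828.

0.828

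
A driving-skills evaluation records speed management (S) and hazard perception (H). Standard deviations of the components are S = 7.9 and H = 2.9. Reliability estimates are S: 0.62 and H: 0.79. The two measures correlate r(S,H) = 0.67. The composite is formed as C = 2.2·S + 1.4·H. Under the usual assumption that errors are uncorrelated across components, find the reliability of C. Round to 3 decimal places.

0.714

Var(C) = 2.2²·7.9² + 1.4²·2.9² + 2·[3.08·7.9·2.9·0.67] = 318.548 + 94.5542 = 413.102.
Because errors are independent across components, Cov(Tᵢ,Tⱼ) = Cov(Xᵢ,Xⱼ); the off-diagonal part of the true-score variance is the same as above.
True-score variance = [2.2²·7.9²·0.62 + 1.4²·2.9²·0.79] + 94.5542 = 200.302 + 94.5542 = 294.856.
Reliability = 294.856 / 413.102 = 0.714.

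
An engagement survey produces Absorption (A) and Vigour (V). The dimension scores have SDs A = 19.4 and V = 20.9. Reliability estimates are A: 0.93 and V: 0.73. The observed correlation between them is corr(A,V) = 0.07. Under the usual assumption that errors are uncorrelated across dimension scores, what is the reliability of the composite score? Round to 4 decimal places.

0.8341

Var(A+V) = 19.4² + 20.9² + 2·[19.4·20.9·0.07] = 813.17 + 56.7644 = 869.934.
Under uncorrelated errors the observed covariances equal the true-score covariances, so only the own-variance terms attenuate.
True-score variance = [19.4²·0.93 + 20.9²·0.73] + 56.7644 = 668.886 + 56.7644 = 725.65.
Reliability = 725.65 / 869.934 = 0.8341.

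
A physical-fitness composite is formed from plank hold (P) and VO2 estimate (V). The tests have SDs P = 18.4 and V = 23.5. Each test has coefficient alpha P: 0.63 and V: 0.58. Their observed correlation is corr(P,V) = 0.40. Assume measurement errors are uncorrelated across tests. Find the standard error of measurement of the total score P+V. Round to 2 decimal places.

Var(total) = 890.81 + 345.92 = 1236.73.
True-score variance = 533.598 + 345.92 = 879.518, so reliability = 0.7112.
Error variance = 1236.73 − 879.518 = 357.212; SEM = √357.212 = 18.90.

18.90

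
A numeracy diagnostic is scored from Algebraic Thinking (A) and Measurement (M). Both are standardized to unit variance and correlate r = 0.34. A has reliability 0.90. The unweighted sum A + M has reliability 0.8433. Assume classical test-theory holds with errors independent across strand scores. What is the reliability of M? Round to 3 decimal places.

Var(A+M) = 2 + 2·0.34 = 2.680.
True-score variance = ρ_A + ρ_M + 2·0.34, so 0.8433 = (0.90 + ρ_M + 0.68) / 2.680.
ρ_M = 0.8433·2.680 − 0.90 − 0.68 = 0.680.

0.680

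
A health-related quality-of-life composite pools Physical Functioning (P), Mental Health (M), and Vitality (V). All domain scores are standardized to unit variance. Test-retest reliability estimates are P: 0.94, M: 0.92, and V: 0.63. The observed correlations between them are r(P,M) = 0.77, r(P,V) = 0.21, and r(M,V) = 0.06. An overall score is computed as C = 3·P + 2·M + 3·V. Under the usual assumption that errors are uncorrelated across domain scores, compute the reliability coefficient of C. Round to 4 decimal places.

0.8828

Var(C) = 3² + 2² + 3² + 2·[6·0.77 + 9·0.21 + 6·0.06] = 22 + 13.74 = 35.74.
Under uncorrelated errors the observed covariances equal the true-score covariances, so only the own-variance terms attenuate.
True-score variance = [3²·0.94 + 2²·0.92 + 3²·0.63] + 13.74 = 17.81 + 13.74 = 31.55.
Reliability = 31.55 / 35.74 = 0.8828.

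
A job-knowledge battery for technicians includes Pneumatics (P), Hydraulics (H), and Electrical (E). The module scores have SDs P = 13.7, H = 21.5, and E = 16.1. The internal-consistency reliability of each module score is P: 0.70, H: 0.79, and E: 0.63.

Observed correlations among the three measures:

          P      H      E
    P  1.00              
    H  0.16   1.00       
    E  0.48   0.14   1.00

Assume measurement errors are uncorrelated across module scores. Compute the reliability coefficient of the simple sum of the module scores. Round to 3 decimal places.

0.810

Var(P+H+E) = 13.7² + 21.5² + 16.1² + 2·[13.7·21.5·0.16 + 13.7·16.1·0.48 + 21.5·16.1·0.14] = 909.15 + 402.925 = 1312.08.
With uncorrelated errors the cross-covariances are all true-score covariance, so they carry over unchanged; only the diagonal terms shrink to ρᵢσᵢ².
True-score variance = [13.7²·0.70 + 21.5²·0.79 + 16.1²·0.63] + 402.925 = 659.863 + 402.925 = 1062.79.
Reliability = 1062.79 / 1312.08 = 0.810.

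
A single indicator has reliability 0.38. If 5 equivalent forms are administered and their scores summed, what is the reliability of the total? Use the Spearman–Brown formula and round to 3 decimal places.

0.754

ρ_k = kρ / (1 + (k−1)ρ) = 5·0.38 / (1 + 4·0.38) = 1.900 / 2.520 = 0.754.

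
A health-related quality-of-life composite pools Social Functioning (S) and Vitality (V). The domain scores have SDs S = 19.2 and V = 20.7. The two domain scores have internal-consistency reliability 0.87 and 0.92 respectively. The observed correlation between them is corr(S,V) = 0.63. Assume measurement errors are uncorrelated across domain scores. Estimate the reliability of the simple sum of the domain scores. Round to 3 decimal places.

0.937

Var(S+V) = 19.2² + 20.7² + 2·[19.2·20.7·0.63] = 797.13 + 500.774 = 1297.9.
Under uncorrelated errors the observed covariances equal the true-score covariances, so only the own-variance terms attenuate.
True-score variance = [19.2²·0.87 + 20.7²·0.92] + 500.774 = 714.928 + 500.774 = 1215.7.
Reliability = 1215.7 / 1297.9 = 0.937.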